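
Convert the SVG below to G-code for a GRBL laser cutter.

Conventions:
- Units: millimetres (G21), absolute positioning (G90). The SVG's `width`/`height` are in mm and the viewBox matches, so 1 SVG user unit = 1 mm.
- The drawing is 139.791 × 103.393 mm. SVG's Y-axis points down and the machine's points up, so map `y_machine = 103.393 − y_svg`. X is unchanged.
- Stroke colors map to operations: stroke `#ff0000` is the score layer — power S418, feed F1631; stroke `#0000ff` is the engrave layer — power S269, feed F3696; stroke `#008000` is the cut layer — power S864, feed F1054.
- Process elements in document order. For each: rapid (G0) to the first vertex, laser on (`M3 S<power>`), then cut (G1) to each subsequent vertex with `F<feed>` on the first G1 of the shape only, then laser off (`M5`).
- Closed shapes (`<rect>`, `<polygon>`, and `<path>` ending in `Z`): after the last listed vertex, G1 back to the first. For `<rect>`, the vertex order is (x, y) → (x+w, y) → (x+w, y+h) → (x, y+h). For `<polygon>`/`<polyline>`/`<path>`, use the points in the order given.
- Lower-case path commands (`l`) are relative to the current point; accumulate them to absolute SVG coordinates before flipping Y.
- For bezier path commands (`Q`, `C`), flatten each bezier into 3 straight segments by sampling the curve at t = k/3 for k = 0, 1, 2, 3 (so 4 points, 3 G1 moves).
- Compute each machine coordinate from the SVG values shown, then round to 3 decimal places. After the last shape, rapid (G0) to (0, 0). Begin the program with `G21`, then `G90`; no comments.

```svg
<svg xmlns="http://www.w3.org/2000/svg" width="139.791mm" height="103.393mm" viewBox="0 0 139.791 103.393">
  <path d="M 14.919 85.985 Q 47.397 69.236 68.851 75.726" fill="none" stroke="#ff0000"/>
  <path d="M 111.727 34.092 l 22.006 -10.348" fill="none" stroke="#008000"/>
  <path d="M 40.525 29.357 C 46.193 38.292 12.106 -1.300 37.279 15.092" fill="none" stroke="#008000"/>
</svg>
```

G21
G90
G0 X14.919 Y17.408
M3 S418
G1 X35.346 Y25.992 F1631
G1 X53.323 Y29.412
G1 X68.851 Y27.667
M5
G0 X111.727 Y69.301
M3 S864
G1 X133.733 Y79.649 F1054
M5
G0 X40.525 Y74.036
M3 S864
G1 X36.609 Y77.406 F1054
G1 X28.192 Y89.902
G1 X37.279 Y88.301
M5
G0 X0.000 Y0.000

viewBox `0 0 139.791 103.393` with mm width/height → 1 unit = 1 mm. Flip: y_m = 103.393 − y_svg.

**Shape 1** — `<path>` quadratic bezier, stroke `#ff0000` → score (S418, F1631). Control points (SVG): P0=(14.919,85.985), P1=(47.397,69.236), P2=(68.851,75.726); sampled at t=k/3. Machine vertices: (14.919,17.408) → (35.346,25.992) → (53.323,29.412) → (68.851,27.667). Open path.

**Shape 2** — `<path>` line segment, stroke `#008000` → cut (S864, F1054). Machine vertices: (111.727,69.301) → (133.733,79.649). Open path.

**Shape 3** — `<path>` cubic bezier, stroke `#008000` → cut (S864, F1054). Control points (SVG): P0=(40.525,29.357), P1=(46.193,38.292), P2=(12.106,-1.300), P3=(37.279,15.092); sampled at t=k/3. Machine vertices: (40.525,74.036) → (36.609,77.406) → (28.192,89.902) → (37.279,88.301). Open path.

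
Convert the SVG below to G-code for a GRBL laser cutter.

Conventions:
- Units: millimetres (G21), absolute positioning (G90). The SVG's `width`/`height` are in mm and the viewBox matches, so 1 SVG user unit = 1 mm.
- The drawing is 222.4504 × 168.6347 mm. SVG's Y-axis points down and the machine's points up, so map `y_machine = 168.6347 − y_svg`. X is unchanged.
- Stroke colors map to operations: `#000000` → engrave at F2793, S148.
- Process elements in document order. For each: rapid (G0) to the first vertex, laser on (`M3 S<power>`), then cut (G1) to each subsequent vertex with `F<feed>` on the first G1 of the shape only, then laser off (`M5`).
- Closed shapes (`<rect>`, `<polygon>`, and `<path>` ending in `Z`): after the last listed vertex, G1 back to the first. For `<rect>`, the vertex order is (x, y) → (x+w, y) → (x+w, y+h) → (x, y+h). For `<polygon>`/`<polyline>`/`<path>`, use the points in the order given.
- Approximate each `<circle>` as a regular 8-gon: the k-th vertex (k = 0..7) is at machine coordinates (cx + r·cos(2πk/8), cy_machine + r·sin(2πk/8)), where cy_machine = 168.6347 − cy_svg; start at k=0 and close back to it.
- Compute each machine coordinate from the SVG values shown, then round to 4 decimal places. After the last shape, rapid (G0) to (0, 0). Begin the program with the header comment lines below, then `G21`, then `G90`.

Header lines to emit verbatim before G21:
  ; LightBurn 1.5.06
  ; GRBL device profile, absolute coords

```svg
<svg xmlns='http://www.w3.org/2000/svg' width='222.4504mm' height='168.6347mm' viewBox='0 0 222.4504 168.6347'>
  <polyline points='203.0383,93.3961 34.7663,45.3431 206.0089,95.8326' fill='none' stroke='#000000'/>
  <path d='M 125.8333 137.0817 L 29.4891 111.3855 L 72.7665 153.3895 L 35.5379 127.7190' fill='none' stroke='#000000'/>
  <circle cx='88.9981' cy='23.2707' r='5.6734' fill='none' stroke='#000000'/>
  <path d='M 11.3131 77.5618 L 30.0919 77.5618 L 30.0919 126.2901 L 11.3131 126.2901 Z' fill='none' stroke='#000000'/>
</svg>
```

; LightBurn 1.5.06
; GRBL device profile, absolute coords
G21
G90
G0 X203.0383 Y75.2386
M3 S148
G1 X34.7663 Y123.2916 F2793
G1 X206.0089 Y72.8021
M5
G0 X125.8333 Y31.5530
M3 S148
G1 X29.4891 Y57.2492 F2793
G1 X72.7665 Y15.2452
G1 X35.5379 Y40.9157
M5
G0 X94.6715 Y145.3640
M3 S148
G1 X93.0098 Y149.3757 F2793
G1 X88.9981 Y151.0374
G1 X84.9864 Y149.3757
G1 X83.3247 Y145.3640
G1 X84.9864 Y141.3523
G1 X88.9981 Y139.6906
G1 X93.0098 Y141.3523
G1 X94.6715 Y145.3640
M5
G0 X11.3131 Y91.0729
M3 S148
G1 X30.0919 Y91.0729 F2793
G1 X30.0919 Y42.3446
G1 X11.3131 Y42.3446
G1 X11.3131 Y91.0729
M5
G0 X0.0000 Y0.0000

viewBox `0 0 222.4504 168.6347` with mm width/height → 1 unit = 1 mm. Flip: y_m = 168.6347 − y_svg.

**Shape 1** — `<polyline>` open polyline, stroke `#000000` → engrave (S148, F2793). Machine vertices: (203.0383,75.2386) → (34.7663,123.2916) → (206.0089,72.8021). Open path.

**Shape 2** — `<path>` open polyline, stroke `#000000` → engrave (S148, F2793). Machine vertices: (125.8333,31.5530) → (29.4891,57.2492) → (72.7665,15.2452) → (35.5379,40.9157). Open path.

**Shape 3** — `<circle>` circle, stroke `#000000` → engrave (S148, F2793). Machine vertices: (94.6715,145.3640) → (93.0098,149.3757) → (88.9981,151.0374) → (84.9864,149.3757) → (83.3247,145.3640) → (84.9864,141.3523) → (88.9981,139.6906) → (93.0098,141.3523) → (94.6715,145.3640). Closed: final G1 returns to the first vertex.

**Shape 4** — `<path>` rectangle, stroke `#000000` → engrave (S148, F2793). Machine vertices: (11.3131,91.0729) → (30.0919,91.0729) → (30.0919,42.3446) → (11.3131,42.3446) → (11.3131,91.0729). Closed: final G1 returns to the first vertex.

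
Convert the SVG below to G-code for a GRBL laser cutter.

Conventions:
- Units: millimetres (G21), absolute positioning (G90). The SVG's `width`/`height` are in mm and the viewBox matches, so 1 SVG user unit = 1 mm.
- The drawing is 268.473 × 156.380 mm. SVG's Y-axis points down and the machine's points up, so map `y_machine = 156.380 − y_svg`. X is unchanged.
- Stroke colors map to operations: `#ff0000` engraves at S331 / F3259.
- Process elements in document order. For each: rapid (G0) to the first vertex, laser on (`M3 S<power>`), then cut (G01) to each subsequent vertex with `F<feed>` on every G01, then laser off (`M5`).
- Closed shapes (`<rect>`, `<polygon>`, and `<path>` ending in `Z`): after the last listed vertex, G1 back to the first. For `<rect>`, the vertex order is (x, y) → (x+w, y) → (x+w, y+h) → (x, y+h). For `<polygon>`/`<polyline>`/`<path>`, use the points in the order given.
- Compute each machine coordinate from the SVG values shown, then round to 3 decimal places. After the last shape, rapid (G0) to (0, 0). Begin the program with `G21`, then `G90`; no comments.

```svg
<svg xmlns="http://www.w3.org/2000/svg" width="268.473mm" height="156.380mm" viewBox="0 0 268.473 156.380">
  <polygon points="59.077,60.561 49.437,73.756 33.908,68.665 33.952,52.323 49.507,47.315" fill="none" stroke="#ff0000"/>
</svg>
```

viewBox `0 0 268.473 156.380` with mm width/height → 1 unit = 1 mm. Flip: y_m = 156.380 − y_svg.

**Shape 1** — `<polygon>` regular polygon, stroke `#ff0000` → engrave (S331, F3259). Machine vertices: (59.077,95.819) → (49.437,82.624) → (33.908,87.715) → (33.952,104.057) → (49.507,109.065) → (59.077,95.819). Closed: final G1 returns to the first vertex.

G21
G90
G0 X59.077 Y95.819
M3 S331
G01 X49.437 Y82.624 F3259
G01 X33.908 Y87.715 F3259
G01 X33.952 Y104.057 F3259
G01 X49.507 Y109.065 F3259
G01 X59.077 Y95.819 F3259
M5
G0 X0.000 Y0.000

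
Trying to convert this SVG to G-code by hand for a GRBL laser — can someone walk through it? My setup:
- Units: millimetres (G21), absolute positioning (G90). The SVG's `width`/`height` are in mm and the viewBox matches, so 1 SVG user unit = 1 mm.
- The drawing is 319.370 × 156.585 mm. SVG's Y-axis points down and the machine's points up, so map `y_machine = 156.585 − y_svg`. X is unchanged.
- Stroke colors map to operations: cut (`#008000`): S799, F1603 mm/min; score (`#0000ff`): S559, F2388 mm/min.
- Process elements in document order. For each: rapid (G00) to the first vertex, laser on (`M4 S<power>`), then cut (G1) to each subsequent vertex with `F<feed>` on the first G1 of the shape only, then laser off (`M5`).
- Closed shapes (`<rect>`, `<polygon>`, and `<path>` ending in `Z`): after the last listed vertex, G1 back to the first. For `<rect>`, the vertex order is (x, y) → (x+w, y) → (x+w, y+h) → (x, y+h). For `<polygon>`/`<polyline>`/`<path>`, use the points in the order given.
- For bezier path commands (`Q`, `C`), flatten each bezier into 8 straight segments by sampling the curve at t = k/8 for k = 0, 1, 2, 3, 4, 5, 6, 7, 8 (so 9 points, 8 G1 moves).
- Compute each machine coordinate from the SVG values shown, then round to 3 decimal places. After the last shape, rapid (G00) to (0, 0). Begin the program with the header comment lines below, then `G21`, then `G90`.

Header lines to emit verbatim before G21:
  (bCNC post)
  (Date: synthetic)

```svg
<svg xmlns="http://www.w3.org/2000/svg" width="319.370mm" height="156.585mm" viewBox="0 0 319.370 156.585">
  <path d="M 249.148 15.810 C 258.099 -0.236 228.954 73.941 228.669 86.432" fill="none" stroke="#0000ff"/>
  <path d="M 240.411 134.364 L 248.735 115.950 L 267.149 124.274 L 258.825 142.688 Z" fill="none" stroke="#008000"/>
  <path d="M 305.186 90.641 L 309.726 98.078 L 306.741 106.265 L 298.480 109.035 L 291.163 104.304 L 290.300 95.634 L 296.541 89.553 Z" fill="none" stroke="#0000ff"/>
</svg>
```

(bCNC post)
(Date: synthetic)
G21
G90
G00 X249.148 Y140.775
M4 S559
G1 X250.850 Y142.860 F2388
G1 X249.764 Y138.266
G1 X246.677 Y128.775
G1 X242.372 Y116.165
G1 X237.634 Y102.218
G1 X233.248 Y88.714
G1 X229.998 Y77.432
G1 X228.669 Y70.153
M5
G00 X240.411 Y22.221
M4 S799
G1 X248.735 Y40.635 F1603
G1 X267.149 Y32.311
G1 X258.825 Y13.897
G1 X240.411 Y22.221
M5
G00 X305.186 Y65.944
M4 S559
G1 X309.726 Y58.507 F2388
G1 X306.741 Y50.320
G1 X298.480 Y47.550
G1 X291.163 Y52.281
G1 X290.300 Y60.951
G1 X296.541 Y67.032
G1 X305.186 Y65.944
M5
G00 X0.000 Y0.000

viewBox `0 0 319.370 156.585` with mm width/height → 1 unit = 1 mm. Flip: y_m = 156.585 − y_svg.

**Shape 1** — `<path>` cubic bezier, stroke `#0000ff` → score (S559, F2388). Control points (SVG): P0=(249.148,15.810), P1=(258.099,-0.236), P2=(228.954,73.941), P3=(228.669,86.432); sampled at t=k/8. Machine vertices: (249.148,140.775) → (250.850,142.860) → (249.764,138.266) → (246.677,128.775) → (242.372,116.165) → (237.634,102.218) → (233.248,88.714) → (229.998,77.432) → (228.669,70.153). Open path.

**Shape 2** — `<path>` regular polygon, stroke `#008000` → cut (S799, F1603). Machine vertices: (240.411,22.221) → (248.735,40.635) → (267.149,32.311) → (258.825,13.897) → (240.411,22.221). Closed: final G1 returns to the first vertex.

**Shape 3** — `<path>` regular polygon, stroke `#0000ff` → score (S559, F2388). Machine vertices: (305.186,65.944) → (309.726,58.507) → (306.741,50.320) → (298.480,47.550) → (291.163,52.281) → (290.300,60.951) → (296.541,67.032) → (305.186,65.944). Closed: final G1 returns to the first vertex.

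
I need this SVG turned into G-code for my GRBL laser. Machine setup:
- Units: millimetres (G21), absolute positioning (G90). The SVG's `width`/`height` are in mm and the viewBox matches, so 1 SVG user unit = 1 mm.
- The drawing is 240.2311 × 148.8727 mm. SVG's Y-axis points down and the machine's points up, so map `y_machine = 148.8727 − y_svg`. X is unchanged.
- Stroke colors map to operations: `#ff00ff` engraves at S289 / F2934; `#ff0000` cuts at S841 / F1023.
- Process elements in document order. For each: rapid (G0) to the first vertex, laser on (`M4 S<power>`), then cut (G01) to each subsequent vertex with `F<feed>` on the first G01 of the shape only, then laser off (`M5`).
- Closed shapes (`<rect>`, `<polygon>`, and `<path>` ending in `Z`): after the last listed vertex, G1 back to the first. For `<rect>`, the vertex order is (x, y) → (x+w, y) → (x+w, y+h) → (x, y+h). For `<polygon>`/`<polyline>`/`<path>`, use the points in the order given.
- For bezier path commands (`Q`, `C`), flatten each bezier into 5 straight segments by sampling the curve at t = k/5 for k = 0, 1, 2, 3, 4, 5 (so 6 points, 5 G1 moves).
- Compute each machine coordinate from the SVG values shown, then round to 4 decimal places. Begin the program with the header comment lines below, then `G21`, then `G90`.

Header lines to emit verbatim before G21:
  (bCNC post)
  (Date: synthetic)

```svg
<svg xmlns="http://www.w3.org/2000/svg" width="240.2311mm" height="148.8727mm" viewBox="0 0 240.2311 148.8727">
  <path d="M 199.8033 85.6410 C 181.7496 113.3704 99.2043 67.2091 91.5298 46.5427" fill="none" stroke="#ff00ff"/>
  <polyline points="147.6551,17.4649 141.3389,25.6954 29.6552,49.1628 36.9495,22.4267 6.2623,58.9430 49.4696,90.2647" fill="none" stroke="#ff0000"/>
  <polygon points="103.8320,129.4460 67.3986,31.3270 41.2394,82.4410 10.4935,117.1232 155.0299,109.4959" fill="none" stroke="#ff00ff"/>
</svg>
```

(bCNC post)
(Date: synthetic)
G21
G90
G0 X199.8033 Y63.2317
M4 S289
G01 X182.3470 Y54.6659 F2934
G01 X156.1021 Y59.0633
G01 X127.7580 Y71.6534
G01 X104.0041 Y87.6659
G01 X91.5298 Y102.3300
M5
G0 X147.6551 Y131.4078
M4 S841
G01 X141.3389 Y123.1773 F1023
G01 X29.6552 Y99.7099
G01 X36.9495 Y126.4460
G01 X6.2623 Y89.9297
G01 X49.4696 Y58.6080
M5
G0 X103.8320 Y19.4267
M4 S289
G01 X67.3986 Y117.5457 F2934
G01 X41.2394 Y66.4317
G01 X10.4935 Y31.7495
G01 X155.0299 Y39.3768
G01 X103.8320 Y19.4267
M5

Since the viewBox matches the mm dimensions, user units are millimetres directly. The only transform is the Y-flip y_m = 148.8727 − y_svg.

Shape 1 is a cubic bezier drawn with `<path>`. Its stroke #ff00ff means engrave at S289, F2934. After flipping Y the toolpath is (199.8033,63.2317) → (182.3470,54.6659) → (156.1021,59.0633) → (127.7580,71.6534) → (104.0041,87.6659) → (91.5298,102.3300).

Shape 2 is a open polyline drawn with `<polyline>`. Its stroke #ff0000 means cut at S841, F1023. After flipping Y the toolpath is (147.6551,131.4078) → (141.3389,123.1773) → (29.6552,99.7099) → (36.9495,126.4460) → (6.2623,89.9297) → (49.4696,58.6080).

Shape 3 is a closed polygon drawn with `<polygon>`. Its stroke #ff00ff means engrave at S289, F2934. After flipping Y the toolpath is (103.8320,19.4267) → (67.3986,117.5457) → (41.2394,66.4317) → (10.4935,31.7495) → (155.0299,39.3768) → (103.8320,19.4267), returning to the start.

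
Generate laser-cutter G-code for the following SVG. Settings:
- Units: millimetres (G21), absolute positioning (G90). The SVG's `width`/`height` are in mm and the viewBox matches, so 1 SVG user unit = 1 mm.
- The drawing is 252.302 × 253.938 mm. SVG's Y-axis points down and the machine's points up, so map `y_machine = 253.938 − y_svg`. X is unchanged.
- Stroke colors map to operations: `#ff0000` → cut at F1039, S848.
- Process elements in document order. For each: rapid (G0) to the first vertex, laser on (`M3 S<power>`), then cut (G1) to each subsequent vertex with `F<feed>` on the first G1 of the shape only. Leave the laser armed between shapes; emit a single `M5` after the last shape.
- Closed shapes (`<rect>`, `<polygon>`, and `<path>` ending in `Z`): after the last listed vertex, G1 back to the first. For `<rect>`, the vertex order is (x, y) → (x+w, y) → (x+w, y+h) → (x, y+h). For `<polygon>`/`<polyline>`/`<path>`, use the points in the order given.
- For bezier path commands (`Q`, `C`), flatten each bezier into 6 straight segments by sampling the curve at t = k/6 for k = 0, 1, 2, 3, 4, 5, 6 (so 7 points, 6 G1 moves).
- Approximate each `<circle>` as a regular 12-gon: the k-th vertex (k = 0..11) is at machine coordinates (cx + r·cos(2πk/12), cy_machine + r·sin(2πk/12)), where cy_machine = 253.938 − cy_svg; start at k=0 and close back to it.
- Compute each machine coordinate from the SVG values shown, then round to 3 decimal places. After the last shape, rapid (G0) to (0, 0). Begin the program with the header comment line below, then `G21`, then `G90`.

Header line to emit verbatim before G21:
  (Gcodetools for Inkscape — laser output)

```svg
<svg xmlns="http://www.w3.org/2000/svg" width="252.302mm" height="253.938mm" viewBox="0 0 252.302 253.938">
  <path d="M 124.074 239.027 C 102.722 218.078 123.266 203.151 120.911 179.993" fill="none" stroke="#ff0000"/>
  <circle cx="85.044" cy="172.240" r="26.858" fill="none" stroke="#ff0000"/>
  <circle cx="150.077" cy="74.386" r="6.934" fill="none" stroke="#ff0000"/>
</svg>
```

(Gcodetools for Inkscape — laser output)
G21
G90
G0 X124.074 Y14.911
M3 S848
G1 X116.589 Y24.950 F1039
G1 X114.288 Y34.381
G1 X115.369 Y43.600
G1 X118.033 Y53.003
G1 X120.480 Y62.986
G1 X120.911 Y73.945
G0 X111.902 Y81.698
M3 S848
G1 X108.304 Y95.127 F1039
G1 X98.473 Y104.958
G1 X85.044 Y108.556
G1 X71.615 Y104.958
G1 X61.784 Y95.127
G1 X58.186 Y81.698
G1 X61.784 Y68.269
G1 X71.615 Y58.438
G1 X85.044 Y54.840
G1 X98.473 Y58.438
G1 X108.304 Y68.269
G1 X111.902 Y81.698
G0 X157.011 Y179.552
M3 S848
G1 X156.082 Y183.019 F1039
G1 X153.544 Y185.557
G1 X150.077 Y186.486
G1 X146.610 Y185.557
G1 X144.072 Y183.019
G1 X143.143 Y179.552
G1 X144.072 Y176.085
G1 X146.610 Y173.547
G1 X150.077 Y172.618
G1 X153.544 Y173.547
G1 X156.082 Y176.085
G1 X157.011 Y179.552
M5
G0 X0.000 Y0.000

viewBox `0 0 252.302 253.938` with mm width/height → 1 unit = 1 mm. Flip: y_m = 253.938 − y_svg.

**Shape 1** — `<path>` cubic bezier, stroke `#ff0000` → cut (S848, F1039). Control points (SVG): P0=(124.074,239.027), P1=(102.722,218.078), P2=(123.266,203.151), P3=(120.911,179.993); sampled at t=k/6. Machine vertices: (124.074,14.911) → (116.589,24.950) → (114.288,34.381) → (115.369,43.600) → (118.033,53.003) → (120.480,62.986) → (120.911,73.945). Open path.

**Shape 2** — `<circle>` circle, stroke `#ff0000` → cut (S848, F1039). Machine vertices: (111.902,81.698) → (108.304,95.127) → (98.473,104.958) → (85.044,108.556) → (71.615,104.958) → (61.784,95.127) → (58.186,81.698) → (61.784,68.269) → (71.615,58.438) → (85.044,54.840) → (98.473,58.438) → (108.304,68.269) → (111.902,81.698). Closed: final G1 returns to the first vertex.

**Shape 3** — `<circle>` circle, stroke `#ff0000` → cut (S848, F1039). Machine vertices: (157.011,179.552) → (156.082,183.019) → (153.544,185.557) → (150.077,186.486) → (146.610,185.557) → (144.072,183.019) → (143.143,179.552) → (144.072,176.085) → (146.610,173.547) → (150.077,172.618) → (153.544,173.547) → (156.082,176.085) → (157.011,179.552). Closed: final G1 returns to the first vertex.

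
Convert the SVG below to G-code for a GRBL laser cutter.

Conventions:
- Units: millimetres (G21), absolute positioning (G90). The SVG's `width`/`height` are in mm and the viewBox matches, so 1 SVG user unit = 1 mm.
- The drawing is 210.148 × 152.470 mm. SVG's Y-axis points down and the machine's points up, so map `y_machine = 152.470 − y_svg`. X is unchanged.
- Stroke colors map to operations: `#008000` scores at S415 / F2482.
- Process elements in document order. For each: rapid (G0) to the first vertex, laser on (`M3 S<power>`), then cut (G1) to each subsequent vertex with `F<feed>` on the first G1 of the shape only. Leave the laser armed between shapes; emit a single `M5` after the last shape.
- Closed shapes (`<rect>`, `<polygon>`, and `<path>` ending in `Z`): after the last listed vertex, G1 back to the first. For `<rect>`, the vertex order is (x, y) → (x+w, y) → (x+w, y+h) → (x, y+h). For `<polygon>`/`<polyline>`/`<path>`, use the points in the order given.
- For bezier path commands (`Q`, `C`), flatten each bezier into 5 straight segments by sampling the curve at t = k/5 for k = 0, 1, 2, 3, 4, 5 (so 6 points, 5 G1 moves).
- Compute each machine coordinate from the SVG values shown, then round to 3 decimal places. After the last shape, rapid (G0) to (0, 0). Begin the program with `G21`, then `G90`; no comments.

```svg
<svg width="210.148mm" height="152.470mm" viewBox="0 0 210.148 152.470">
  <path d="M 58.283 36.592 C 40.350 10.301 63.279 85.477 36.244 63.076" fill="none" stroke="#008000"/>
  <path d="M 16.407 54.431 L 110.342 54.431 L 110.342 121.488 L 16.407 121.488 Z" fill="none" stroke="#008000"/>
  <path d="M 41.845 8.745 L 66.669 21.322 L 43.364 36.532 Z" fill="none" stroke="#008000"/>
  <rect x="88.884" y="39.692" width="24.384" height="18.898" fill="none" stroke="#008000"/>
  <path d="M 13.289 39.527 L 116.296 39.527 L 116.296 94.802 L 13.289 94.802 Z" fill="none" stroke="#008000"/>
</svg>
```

Since the viewBox matches the mm dimensions, user units are millimetres directly. The only transform is the Y-flip y_m = 152.470 − y_svg.

Shape 1 is a cubic bezier drawn with `<path>`. Its stroke #008000 means score at S415, F2482. After flipping Y the toolpath is (58.283,115.878) → (51.700,121.069) → (50.564,111.462) → (50.516,96.611) → (47.196,86.070) → (36.244,89.394).

Shape 2 is a rectangle drawn with `<path>`. Its stroke #008000 means score at S415, F2482. After flipping Y the toolpath is (16.407,98.039) → (110.342,98.039) → (110.342,30.982) → (16.407,30.982) → (16.407,98.039), returning to the start.

Shape 3 is a regular polygon drawn with `<path>`. Its stroke #008000 means score at S415, F2482. After flipping Y the toolpath is (41.845,143.725) → (66.669,131.148) → (43.364,115.938) → (41.845,143.725), returning to the start.

Shape 4 is a rectangle drawn with `<rect>`. Its stroke #008000 means score at S415, F2482. After flipping Y the toolpath is (88.884,112.778) → (113.268,112.778) → (113.268,93.880) → (88.884,93.880) → (88.884,112.778), returning to the start.

Shape 5 is a rectangle drawn with `<path>`. Its stroke #008000 means score at S415, F2482. After flipping Y the toolpath is (13.289,112.943) → (116.296,112.943) → (116.296,57.668) → (13.289,57.668) → (13.289,112.943), returning to the start.

G21
G90
G0 X58.283 Y115.878
M3 S415
G1 X51.700 Y121.069 F2482
G1 X50.564 Y111.462
G1 X50.516 Y96.611
G1 X47.196 Y86.070
G1 X36.244 Y89.394
G0 X16.407 Y98.039
M3 S415
G1 X110.342 Y98.039 F2482
G1 X110.342 Y30.982
G1 X16.407 Y30.982
G1 X16.407 Y98.039
G0 X41.845 Y143.725
M3 S415
G1 X66.669 Y131.148 F2482
G1 X43.364 Y115.938
G1 X41.845 Y143.725
G0 X88.884 Y112.778
M3 S415
G1 X113.268 Y112.778 F2482
G1 X113.268 Y93.880
G1 X88.884 Y93.880
G1 X88.884 Y112.778
G0 X13.289 Y112.943
M3 S415
G1 X116.296 Y112.943 F2482
G1 X116.296 Y57.668
G1 X13.289 Y57.668
G1 X13.289 Y112.943
M5
G0 X0.000 Y0.000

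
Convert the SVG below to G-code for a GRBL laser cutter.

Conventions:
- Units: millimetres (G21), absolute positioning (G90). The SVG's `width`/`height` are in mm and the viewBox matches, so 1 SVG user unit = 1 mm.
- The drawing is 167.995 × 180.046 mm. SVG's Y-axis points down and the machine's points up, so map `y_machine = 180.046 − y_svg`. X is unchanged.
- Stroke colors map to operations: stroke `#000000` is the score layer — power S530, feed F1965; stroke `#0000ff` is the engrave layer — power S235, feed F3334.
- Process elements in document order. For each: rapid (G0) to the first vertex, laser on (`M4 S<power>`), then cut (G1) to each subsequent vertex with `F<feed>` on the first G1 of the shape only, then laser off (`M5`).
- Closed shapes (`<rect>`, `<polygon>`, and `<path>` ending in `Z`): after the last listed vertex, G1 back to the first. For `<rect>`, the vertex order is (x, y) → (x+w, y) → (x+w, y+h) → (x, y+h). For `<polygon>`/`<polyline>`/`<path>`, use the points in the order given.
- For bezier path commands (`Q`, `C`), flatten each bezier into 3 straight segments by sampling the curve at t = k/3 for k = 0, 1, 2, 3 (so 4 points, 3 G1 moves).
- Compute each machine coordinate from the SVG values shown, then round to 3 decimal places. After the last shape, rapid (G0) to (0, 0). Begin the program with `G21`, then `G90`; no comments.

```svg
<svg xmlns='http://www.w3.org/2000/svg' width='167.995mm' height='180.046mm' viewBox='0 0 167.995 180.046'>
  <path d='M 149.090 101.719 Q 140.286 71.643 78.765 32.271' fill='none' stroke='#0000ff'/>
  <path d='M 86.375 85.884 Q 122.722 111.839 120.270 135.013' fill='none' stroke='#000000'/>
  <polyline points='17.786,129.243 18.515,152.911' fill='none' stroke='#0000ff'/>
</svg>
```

G21
G90
G0 X149.090 Y78.327
M4 S235
G1 X137.363 Y99.411 F3334
G1 X113.922 Y122.560
G1 X78.765 Y147.775
M5
G0 X86.375 Y94.162
M4 S530
G1 X106.295 Y77.168 F1965
G1 X117.594 Y60.791
G1 X120.270 Y45.033
M5
G0 X17.786 Y50.803
M4 S235
G1 X18.515 Y27.135 F3334
M5
G0 X0.000 Y0.000

Since the viewBox matches the mm dimensions, user units are millimetres directly. The only transform is the Y-flip y_m = 180.046 − y_svg.

Shape 1 is a quadratic bezier drawn with `<path>`. Its stroke #0000ff means engrave at S235, F3334. After flipping Y the toolpath is (149.090,78.327) → (137.363,99.411) → (113.922,122.560) → (78.765,147.775).

Shape 2 is a quadratic bezier drawn with `<path>`. Its stroke #000000 means score at S530, F1965. After flipping Y the toolpath is (86.375,94.162) → (106.295,77.168) → (117.594,60.791) → (120.270,45.033).

Shape 3 is a line segment drawn with `<polyline>`. Its stroke #0000ff means engrave at S235, F3334. After flipping Y the toolpath is (17.786,50.803) → (18.515,27.135).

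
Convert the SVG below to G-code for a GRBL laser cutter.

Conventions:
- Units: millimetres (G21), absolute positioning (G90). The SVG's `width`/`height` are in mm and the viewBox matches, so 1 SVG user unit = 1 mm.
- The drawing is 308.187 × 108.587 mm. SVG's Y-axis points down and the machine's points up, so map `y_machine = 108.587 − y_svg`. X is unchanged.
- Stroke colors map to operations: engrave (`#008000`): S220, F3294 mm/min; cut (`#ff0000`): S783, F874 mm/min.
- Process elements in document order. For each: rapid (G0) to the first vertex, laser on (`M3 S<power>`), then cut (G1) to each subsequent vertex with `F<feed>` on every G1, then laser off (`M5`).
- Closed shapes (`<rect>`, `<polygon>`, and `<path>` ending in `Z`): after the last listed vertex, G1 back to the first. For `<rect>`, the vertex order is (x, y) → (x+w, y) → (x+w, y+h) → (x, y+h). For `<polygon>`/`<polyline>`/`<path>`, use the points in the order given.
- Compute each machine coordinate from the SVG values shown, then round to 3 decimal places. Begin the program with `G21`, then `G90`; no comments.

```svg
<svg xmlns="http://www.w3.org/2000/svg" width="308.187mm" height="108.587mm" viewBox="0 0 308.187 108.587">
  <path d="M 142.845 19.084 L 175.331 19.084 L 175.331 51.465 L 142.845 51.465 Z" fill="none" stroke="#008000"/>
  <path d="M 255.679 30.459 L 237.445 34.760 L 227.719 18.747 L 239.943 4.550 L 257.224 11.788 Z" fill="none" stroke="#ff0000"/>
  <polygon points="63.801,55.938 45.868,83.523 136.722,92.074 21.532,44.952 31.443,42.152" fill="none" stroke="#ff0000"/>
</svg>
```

Since the viewBox matches the mm dimensions, user units are millimetres directly. The only transform is the Y-flip y_m = 108.587 − y_svg.

Shape 1 is a rectangle drawn with `<path>`. Its stroke #008000 means engrave at S220, F3294. After flipping Y the toolpath is (142.845,89.503) → (175.331,89.503) → (175.331,57.122) → (142.845,57.122) → (142.845,89.503), returning to the start.

Shape 2 is a regular polygon drawn with `<path>`. Its stroke #ff0000 means cut at S783, F874. After flipping Y the toolpath is (255.679,78.128) → (237.445,73.827) → (227.719,89.840) → (239.943,104.037) → (257.224,96.799) → (255.679,78.128), returning to the start.

Shape 3 is a closed polygon drawn with `<polygon>`. Its stroke #ff0000 means cut at S783, F874. After flipping Y the toolpath is (63.801,52.649) → (45.868,25.064) → (136.722,16.513) → (21.532,63.635) → (31.443,66.435) → (63.801,52.649), returning to the start.

G21
G90
G0 X142.845 Y89.503
M3 S220
G1 X175.331 Y89.503 F3294
G1 X175.331 Y57.122 F3294
G1 X142.845 Y57.122 F3294
G1 X142.845 Y89.503 F3294
M5
G0 X255.679 Y78.128
M3 S783
G1 X237.445 Y73.827 F874
G1 X227.719 Y89.840 F874
G1 X239.943 Y104.037 F874
G1 X257.224 Y96.799 F874
G1 X255.679 Y78.128 F874
M5
G0 X63.801 Y52.649
M3 S783
G1 X45.868 Y25.064 F874
G1 X136.722 Y16.513 F874
G1 X21.532 Y63.635 F874
G1 X31.443 Y66.435 F874
G1 X63.801 Y52.649 F874
M5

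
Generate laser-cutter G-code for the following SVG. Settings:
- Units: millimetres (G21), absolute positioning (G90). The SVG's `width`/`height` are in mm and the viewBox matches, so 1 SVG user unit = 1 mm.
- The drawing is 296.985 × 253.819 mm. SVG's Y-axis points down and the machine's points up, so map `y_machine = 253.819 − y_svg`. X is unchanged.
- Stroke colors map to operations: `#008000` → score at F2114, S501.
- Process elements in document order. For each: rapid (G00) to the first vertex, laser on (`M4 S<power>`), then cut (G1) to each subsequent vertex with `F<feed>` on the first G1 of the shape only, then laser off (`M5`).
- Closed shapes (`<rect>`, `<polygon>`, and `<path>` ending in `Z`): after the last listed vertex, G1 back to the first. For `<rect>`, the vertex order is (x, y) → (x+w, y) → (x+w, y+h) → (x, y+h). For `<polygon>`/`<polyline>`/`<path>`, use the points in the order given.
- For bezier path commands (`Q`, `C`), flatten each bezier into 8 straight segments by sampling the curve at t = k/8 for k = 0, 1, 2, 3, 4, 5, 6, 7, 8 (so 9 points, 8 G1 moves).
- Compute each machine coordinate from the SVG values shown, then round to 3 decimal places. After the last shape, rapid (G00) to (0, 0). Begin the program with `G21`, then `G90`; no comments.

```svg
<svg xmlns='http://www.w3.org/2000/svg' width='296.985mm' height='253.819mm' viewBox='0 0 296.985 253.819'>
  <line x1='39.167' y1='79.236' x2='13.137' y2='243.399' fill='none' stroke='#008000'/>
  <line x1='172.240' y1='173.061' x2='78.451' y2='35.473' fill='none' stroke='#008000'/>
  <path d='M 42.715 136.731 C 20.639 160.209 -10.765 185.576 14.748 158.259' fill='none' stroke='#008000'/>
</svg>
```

1 u = 1 mm; y_m = 253.819 − y.

[1] `<line>` line segment, #008000→score S501 F2114: (39.167,174.583) → (13.137,10.420)

[2] `<line>` line segment, #008000→score S501 F2114: (172.240,80.758) → (78.451,218.346)

[3] `<path>` cubic bezier, #008000→score S501 F2114: (42.715,117.088) → (34.129,108.302) → (25.444,99.978) → (17.438,92.756) → (10.886,87.276) → (6.564,84.177) → (5.250,84.098) → (7.719,87.679) → (14.748,95.560)

G21
G90
G00 X39.167 Y174.583
M4 S501
G1 X13.137 Y10.420 F2114
M5
G00 X172.240 Y80.758
M4 S501
G1 X78.451 Y218.346 F2114
M5
G00 X42.715 Y117.088
M4 S501
G1 X34.129 Y108.302 F2114
G1 X25.444 Y99.978
G1 X17.438 Y92.756
G1 X10.886 Y87.276
G1 X6.564 Y84.177
G1 X5.250 Y84.098
G1 X7.719 Y87.679
G1 X14.748 Y95.560
M5
G00 X0.000 Y0.000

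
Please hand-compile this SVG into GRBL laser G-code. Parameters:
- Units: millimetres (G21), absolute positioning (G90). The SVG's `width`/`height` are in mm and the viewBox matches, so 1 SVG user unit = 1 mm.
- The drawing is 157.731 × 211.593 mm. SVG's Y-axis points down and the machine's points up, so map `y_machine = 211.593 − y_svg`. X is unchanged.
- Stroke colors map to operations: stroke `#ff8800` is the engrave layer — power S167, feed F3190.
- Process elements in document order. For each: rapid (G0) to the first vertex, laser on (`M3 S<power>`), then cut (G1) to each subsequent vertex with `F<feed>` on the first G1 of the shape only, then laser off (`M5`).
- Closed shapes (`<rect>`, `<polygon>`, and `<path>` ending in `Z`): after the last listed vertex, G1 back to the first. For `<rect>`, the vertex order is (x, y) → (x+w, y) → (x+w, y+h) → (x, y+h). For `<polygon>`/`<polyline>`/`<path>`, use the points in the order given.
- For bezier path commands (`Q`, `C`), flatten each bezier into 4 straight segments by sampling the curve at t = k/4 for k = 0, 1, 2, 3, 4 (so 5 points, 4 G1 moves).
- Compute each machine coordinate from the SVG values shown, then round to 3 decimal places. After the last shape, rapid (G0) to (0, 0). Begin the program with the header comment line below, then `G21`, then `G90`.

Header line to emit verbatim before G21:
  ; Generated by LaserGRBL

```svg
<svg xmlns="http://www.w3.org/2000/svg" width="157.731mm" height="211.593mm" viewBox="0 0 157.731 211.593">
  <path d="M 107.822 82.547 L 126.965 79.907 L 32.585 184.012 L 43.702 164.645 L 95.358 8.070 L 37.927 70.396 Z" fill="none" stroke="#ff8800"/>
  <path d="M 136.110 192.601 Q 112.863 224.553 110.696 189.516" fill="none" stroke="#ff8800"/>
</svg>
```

1 u = 1 mm; y_m = 211.593 − y.

[1] `<path>` closed polygon, #ff8800→engrave S167 F3190: (107.822,129.046) → (126.965,131.686) → (32.585,27.581) → (43.702,46.948) → (95.358,203.523) → (37.927,141.197) → (107.822,129.046) (closed)

[2] `<path>` quadratic bezier, #ff8800→engrave S167 F3190: (136.110,18.992) → (125.804,7.203) → (118.133,3.787) → (113.097,8.745) → (110.696,22.077)

; Generated by LaserGRBL
G21
G90
G0 X107.822 Y129.046
M3 S167
G1 X126.965 Y131.686 F3190
G1 X32.585 Y27.581
G1 X43.702 Y46.948
G1 X95.358 Y203.523
G1 X37.927 Y141.197
G1 X107.822 Y129.046
M5
G0 X136.110 Y18.992
M3 S167
G1 X125.804 Y7.203 F3190
G1 X118.133 Y3.787
G1 X113.097 Y8.745
G1 X110.696 Y22.077
M5
G0 X0.000 Y0.000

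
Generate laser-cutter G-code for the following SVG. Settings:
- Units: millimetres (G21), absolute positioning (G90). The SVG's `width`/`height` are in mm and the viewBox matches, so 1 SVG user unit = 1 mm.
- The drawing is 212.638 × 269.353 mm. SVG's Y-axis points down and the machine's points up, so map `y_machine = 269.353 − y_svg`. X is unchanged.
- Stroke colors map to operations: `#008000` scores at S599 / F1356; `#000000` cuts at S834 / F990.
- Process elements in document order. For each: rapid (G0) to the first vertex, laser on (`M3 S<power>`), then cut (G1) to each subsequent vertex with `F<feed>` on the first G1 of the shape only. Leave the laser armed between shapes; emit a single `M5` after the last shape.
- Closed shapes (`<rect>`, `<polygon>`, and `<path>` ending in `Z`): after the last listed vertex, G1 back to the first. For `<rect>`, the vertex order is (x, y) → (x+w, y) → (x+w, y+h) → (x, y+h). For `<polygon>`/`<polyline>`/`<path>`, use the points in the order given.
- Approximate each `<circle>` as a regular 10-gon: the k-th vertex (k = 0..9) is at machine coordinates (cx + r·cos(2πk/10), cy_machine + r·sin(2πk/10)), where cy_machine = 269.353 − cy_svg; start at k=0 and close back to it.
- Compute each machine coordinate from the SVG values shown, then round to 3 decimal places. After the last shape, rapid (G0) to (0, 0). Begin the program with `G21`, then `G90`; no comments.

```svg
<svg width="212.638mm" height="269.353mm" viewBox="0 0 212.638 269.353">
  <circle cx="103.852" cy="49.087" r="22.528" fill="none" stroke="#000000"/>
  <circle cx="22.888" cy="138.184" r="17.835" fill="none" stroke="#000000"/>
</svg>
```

G21
G90
G0 X126.380 Y220.266
M3 S834
G1 X122.078 Y233.508 F990
G1 X110.814 Y241.691
G1 X96.890 Y241.691
G1 X85.626 Y233.508
G1 X81.324 Y220.266
G1 X85.626 Y207.024
G1 X96.890 Y198.841
G1 X110.814 Y198.841
G1 X122.078 Y207.024
G1 X126.380 Y220.266
G0 X40.723 Y131.169
M3 S834
G1 X37.317 Y141.652 F990
G1 X28.399 Y148.131
G1 X17.377 Y148.131
G1 X8.459 Y141.652
G1 X5.053 Y131.169
G1 X8.459 Y120.686
G1 X17.377 Y114.207
G1 X28.399 Y114.207
G1 X37.317 Y120.686
G1 X40.723 Y131.169
M5
G0 X0.000 Y0.000

1 u = 1 mm; y_m = 269.353 − y.

[1] `<circle>` circle, #000000→cut S834 F990: (126.380,220.266) → (122.078,233.508) → (110.814,241.691) → (96.890,241.691) → (85.626,233.508) → (81.324,220.266) → (85.626,207.024) → (96.890,198.841) → (110.814,198.841) → (122.078,207.024) → (126.380,220.266) (closed)

[2] `<circle>` circle, #000000→cut S834 F990: (40.723,131.169) → (37.317,141.652) → (28.399,148.131) → (17.377,148.131) → (8.459,141.652) → (5.053,131.169) → (8.459,120.686) → (17.377,114.207) → (28.399,114.207) → (37.317,120.686) → (40.723,131.169) (closed)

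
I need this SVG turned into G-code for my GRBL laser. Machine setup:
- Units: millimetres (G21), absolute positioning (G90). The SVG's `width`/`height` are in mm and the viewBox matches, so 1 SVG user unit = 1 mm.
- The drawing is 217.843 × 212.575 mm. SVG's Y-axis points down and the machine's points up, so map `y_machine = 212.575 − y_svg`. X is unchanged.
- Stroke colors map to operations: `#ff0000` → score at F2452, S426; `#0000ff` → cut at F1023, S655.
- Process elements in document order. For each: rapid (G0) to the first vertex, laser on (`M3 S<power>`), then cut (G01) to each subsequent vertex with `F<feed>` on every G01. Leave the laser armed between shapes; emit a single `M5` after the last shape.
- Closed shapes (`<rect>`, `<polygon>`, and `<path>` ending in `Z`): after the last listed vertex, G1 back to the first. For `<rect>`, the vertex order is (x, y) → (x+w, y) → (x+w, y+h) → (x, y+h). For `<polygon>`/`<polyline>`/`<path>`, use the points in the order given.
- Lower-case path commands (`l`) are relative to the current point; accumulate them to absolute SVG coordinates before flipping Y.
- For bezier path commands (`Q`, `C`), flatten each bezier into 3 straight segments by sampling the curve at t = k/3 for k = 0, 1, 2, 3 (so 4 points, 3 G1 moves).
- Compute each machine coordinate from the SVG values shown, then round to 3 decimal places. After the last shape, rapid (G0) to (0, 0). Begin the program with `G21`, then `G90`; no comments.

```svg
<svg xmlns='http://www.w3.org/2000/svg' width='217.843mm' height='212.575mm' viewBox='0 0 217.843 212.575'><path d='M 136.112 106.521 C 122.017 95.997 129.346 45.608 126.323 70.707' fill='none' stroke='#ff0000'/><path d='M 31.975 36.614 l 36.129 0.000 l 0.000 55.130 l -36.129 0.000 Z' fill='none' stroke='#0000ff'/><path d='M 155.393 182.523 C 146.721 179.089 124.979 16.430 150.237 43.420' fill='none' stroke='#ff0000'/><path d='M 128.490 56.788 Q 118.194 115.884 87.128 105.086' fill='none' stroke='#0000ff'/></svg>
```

1 u = 1 mm; y_m = 212.575 − y.

[1] `<path>` cubic bezier, #ff0000→score S426 F2452: (136.112,106.054) → (127.981,125.594) → (127.072,146.077) → (126.323,141.868)

[2] `<path>` rectangle, #0000ff→cut S655 F1023: (31.975,175.961) → (68.104,175.961) → (68.104,120.831) → (31.975,120.831) → (31.975,175.961) (closed)

[3] `<path>` cubic bezier, #ff0000→score S426 F2452: (155.393,30.052) → (144.589,73.640) → (138.421,145.850) → (150.237,169.155)

[4] `<path>` quadratic bezier, #0000ff→cut S655 F1023: (128.490,155.787) → (119.318,124.156) → (105.531,108.056) → (87.128,107.489)

G21
G90
G0 X136.112 Y106.054
M3 S426
G01 X127.981 Y125.594 F2452
G01 X127.072 Y146.077 F2452
G01 X126.323 Y141.868 F2452
G0 X31.975 Y175.961
M3 S655
G01 X68.104 Y175.961 F1023
G01 X68.104 Y120.831 F1023
G01 X31.975 Y120.831 F1023
G01 X31.975 Y175.961 F1023
G0 X155.393 Y30.052
M3 S426
G01 X144.589 Y73.640 F2452
G01 X138.421 Y145.850 F2452
G01 X150.237 Y169.155 F2452
G0 X128.490 Y155.787
M3 S655
G01 X119.318 Y124.156 F1023
G01 X105.531 Y108.056 F1023
G01 X87.128 Y107.489 F1023
M5
G0 X0.000 Y0.000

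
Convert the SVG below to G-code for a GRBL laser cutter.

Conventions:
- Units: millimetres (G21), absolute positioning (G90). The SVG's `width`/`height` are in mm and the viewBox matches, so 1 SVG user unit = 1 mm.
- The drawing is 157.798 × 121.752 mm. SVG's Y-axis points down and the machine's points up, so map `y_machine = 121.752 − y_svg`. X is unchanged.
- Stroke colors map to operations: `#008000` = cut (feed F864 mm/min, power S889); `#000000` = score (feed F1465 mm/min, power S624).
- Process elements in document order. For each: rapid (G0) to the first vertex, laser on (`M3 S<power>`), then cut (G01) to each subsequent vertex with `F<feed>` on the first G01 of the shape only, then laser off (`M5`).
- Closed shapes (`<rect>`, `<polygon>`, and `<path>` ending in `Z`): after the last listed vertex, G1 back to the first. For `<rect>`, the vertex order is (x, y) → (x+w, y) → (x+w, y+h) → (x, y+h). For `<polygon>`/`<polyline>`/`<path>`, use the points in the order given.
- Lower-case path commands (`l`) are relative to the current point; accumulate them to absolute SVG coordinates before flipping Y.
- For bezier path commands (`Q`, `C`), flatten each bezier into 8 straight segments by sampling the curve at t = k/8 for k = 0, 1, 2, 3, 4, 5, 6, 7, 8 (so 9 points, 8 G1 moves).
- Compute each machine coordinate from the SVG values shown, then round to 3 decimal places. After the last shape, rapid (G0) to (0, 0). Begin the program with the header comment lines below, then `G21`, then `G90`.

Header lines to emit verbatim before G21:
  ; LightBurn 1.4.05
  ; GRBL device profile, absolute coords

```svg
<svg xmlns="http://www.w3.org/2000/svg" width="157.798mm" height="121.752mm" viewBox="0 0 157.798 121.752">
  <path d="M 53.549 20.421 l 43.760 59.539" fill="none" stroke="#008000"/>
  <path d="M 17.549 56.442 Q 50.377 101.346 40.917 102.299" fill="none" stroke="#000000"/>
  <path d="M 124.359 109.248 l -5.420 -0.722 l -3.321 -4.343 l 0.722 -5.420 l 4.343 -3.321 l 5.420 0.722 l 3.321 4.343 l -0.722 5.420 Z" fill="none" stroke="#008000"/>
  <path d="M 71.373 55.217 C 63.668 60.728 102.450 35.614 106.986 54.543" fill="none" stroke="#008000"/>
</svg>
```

viewBox `0 0 157.798 121.752` with mm width/height → 1 unit = 1 mm. Flip: y_m = 121.752 − y_svg.

**Shape 1** — `<path>` line segment, stroke `#008000` → cut (S889, F864). Machine vertices: (53.549,101.331) → (97.309,41.792). Open path.

**Shape 2** — `<path>` quadratic bezier, stroke `#000000` → score (S624, F1465). Control points (SVG): P0=(17.549,56.442), P1=(50.377,101.346), P2=(40.917,102.299); sampled at t=k/8. Machine vertices: (17.549,65.310) → (25.095,54.771) → (31.320,45.605) → (36.223,37.813) → (39.805,31.394) → (42.065,26.348) → (43.004,22.676) → (42.621,20.378) → (40.917,19.453). Open path.

**Shape 3** — `<path>` regular polygon, stroke `#008000` → cut (S889, F864). Machine vertices: (124.359,12.504) → (118.939,13.226) → (115.618,17.569) → (116.340,22.989) → (120.683,26.310) → (126.103,25.588) → (129.424,21.245) → (128.702,15.825) → (124.359,12.504). Closed: final G1 returns to the first vertex.

**Shape 4** — `<path>` cubic bezier, stroke `#008000` → cut (S889, F864). Control points (SVG): P0=(71.373,55.217), P1=(63.668,60.728), P2=(102.450,35.614), P3=(106.986,54.543); sampled at t=k/8. Machine vertices: (71.373,66.535) → (70.505,65.758) → (73.049,66.977) → (78.059,69.317) → (84.589,71.904) → (91.693,73.861) → (98.424,74.314) → (103.837,72.389) → (106.986,67.209). Open path.

; LightBurn 1.4.05
; GRBL device profile, absolute coords
G21
G90
G0 X53.549 Y101.331
M3 S889
G01 X97.309 Y41.792 F864
M5
G0 X17.549 Y65.310
M3 S624
G01 X25.095 Y54.771 F1465
G01 X31.320 Y45.605
G01 X36.223 Y37.813
G01 X39.805 Y31.394
G01 X42.065 Y26.348
G01 X43.004 Y22.676
G01 X42.621 Y20.378
G01 X40.917 Y19.453
M5
G0 X124.359 Y12.504
M3 S889
G01 X118.939 Y13.226 F864
G01 X115.618 Y17.569
G01 X116.340 Y22.989
G01 X120.683 Y26.310
G01 X126.103 Y25.588
G01 X129.424 Y21.245
G01 X128.702 Y15.825
G01 X124.359 Y12.504
M5
G0 X71.373 Y66.535
M3 S889
G01 X70.505 Y65.758 F864
G01 X73.049 Y66.977
G01 X78.059 Y69.317
G01 X84.589 Y71.904
G01 X91.693 Y73.861
G01 X98.424 Y74.314
G01 X103.837 Y72.389
G01 X106.986 Y67.209
M5
G0 X0.000 Y0.000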